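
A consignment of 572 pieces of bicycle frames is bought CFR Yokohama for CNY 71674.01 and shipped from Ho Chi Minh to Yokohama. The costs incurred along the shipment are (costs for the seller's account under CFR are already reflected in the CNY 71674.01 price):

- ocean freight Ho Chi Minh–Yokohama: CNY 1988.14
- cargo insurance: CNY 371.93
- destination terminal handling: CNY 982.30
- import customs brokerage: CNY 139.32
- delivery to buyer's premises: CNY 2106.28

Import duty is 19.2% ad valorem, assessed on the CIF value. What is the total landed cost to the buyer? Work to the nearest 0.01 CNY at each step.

Total landed cost: CNY 89106.66

CFR: the seller pays costs through ocean freight to the destination port, but not insurance.
Already in the invoice (seller's account under CFR): freight — exclude.
CIF value = CFR price + insurance = 71674.01 + 371.93 = 72045.94
Import duty = 72045.94 × 19.2% = 13832.82
Buyer bears: insurance 371.93 + destination terminal 982.30 + brokerage 139.32 + delivery 2106.28 + duty 13832.82 = 17432.65
Landed cost = invoice 71674.01 + 17432.65 = 89106.66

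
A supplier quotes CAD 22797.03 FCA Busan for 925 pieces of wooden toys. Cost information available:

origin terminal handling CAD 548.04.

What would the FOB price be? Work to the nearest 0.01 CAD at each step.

From FCA to FOB, the seller additionally bears: origin terminal.
FOB price = 22797.03 + 548.04 = 23345.07

FOB price: CAD 23345.07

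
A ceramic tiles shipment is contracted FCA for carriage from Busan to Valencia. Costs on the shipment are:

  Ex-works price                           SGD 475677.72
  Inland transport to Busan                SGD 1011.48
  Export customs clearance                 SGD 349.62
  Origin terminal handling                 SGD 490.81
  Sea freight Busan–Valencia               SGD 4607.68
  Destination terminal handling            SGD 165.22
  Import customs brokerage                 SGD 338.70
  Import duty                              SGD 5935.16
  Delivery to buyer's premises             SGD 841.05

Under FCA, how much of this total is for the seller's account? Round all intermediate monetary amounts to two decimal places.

Seller's account: SGD 477038.82

FCA: the seller delivers export-cleared goods to the carrier; the buyer bears costs from that point.
Seller's account: goods 475677.72 + inland to port 1011.48 + export clearance 349.62 = 477038.82
Buyer's account: origin terminal 490.81 + freight 4607.68 + destination terminal 165.22 + brokerage 338.70 + duty 5935.16 + delivery 841.05 = 12378.62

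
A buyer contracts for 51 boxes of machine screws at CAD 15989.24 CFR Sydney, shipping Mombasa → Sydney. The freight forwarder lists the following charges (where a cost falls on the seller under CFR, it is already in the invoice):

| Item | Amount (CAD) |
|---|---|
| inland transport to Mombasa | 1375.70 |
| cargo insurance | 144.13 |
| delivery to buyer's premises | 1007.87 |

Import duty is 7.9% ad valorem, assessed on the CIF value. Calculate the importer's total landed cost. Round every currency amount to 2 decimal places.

Total landed cost: CAD 18415.78

CFR: the seller pays costs through ocean freight to the destination port, but not insurance.
Already in the invoice (seller's account under CFR): inland to port — exclude.
CIF value = CFR price + insurance = 15989.24 + 144.13 = 16133.37
Import duty = 16133.37 × 7.9% = 1274.54
Buyer bears: insurance 144.13 + delivery 1007.87 + duty 1274.54 = 2426.54
Landed cost = invoice 15989.24 + 2426.54 = 18415.78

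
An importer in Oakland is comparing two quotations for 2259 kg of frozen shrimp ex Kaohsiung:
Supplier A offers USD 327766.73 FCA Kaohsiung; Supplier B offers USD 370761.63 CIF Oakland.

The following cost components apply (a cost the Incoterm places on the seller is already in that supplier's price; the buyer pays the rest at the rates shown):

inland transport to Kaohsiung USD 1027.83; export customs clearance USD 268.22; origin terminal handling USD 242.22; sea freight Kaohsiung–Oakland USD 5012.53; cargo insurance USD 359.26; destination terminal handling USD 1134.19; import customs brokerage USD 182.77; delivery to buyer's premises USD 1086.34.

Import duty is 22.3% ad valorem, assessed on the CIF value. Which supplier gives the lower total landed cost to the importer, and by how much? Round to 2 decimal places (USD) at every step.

Supplier A (FCA):
CIF value = FCA price + origin terminal + freight + insurance = 327766.73 + 242.22 + 5012.53 + 359.26 = 333380.74
Import duty = 333380.74 × 22.3% = 74343.91
Buyer bears (A): 242.22 + 5012.53 + 359.26 + 1134.19 + 182.77 + 1086.34 = 8017.31
Landed cost (A) = invoice 327766.73 + 8017.31 + duty 74343.91 = 410127.95
Supplier B (CIF):
The CIF price already equals the CIF value: 370761.63
Import duty = 370761.63 × 22.3% = 82679.84
Buyer bears (B): 1134.19 + 182.77 + 1086.34 = 2403.30
Landed cost (B) = invoice 370761.63 + 2403.30 + duty 82679.84 = 455844.77
Difference = |410127.95 − 455844.77| = 45716.82

Supplier A is cheaper by USD 45716.82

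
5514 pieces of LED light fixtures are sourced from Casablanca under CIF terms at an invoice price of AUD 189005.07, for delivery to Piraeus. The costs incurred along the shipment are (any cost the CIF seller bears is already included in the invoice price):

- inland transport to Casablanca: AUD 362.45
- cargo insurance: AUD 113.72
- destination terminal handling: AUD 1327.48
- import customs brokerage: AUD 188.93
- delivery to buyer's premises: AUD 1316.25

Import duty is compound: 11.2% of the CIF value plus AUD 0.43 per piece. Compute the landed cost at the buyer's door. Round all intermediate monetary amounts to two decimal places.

Total landed cost: AUD 215377.32

CIF: the seller pays costs through ocean freight and marine insurance to the destination port.
Already in the invoice (seller's account under CIF): inland to port, insurance — exclude.
The CIF price already equals the CIF value: 189005.07
Ad valorem component: 189005.07 × 11.2% = 21168.57
Specific component: 5514 × 0.43 = 2371.02
Import duty = 21168.57 + 2371.02 = 23539.59
Buyer bears: destination terminal 1327.48 + brokerage 188.93 + delivery 1316.25 + duty 23539.59 = 26372.25
Landed cost = invoice 189005.07 + 26372.25 = 215377.32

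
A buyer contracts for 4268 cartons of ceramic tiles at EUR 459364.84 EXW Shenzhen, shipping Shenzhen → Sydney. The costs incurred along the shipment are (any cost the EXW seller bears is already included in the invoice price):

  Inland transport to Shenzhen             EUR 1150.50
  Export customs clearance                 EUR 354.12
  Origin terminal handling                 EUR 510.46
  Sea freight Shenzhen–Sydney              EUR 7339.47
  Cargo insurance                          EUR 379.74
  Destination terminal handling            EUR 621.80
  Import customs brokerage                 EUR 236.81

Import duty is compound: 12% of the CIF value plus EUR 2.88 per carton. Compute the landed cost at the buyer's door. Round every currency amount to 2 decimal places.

Total landed cost: EUR 538541.48

EXW: the seller makes goods available at their premises; the buyer bears all onward costs.
CIF value = EXW price + inland to port + export clearance + origin terminal + freight + insurance = 459364.84 + 1150.50 + 354.12 + 510.46 + 7339.47 + 379.74 = 469099.13
Ad valorem component: 469099.13 × 12% = 56291.90
Specific component: 4268 × 2.88 = 12291.84
Import duty = 56291.90 + 12291.84 = 68583.74
Buyer bears: inland to port 1150.50 + export clearance 354.12 + origin terminal 510.46 + freight 7339.47 + insurance 379.74 + destination terminal 621.80 + brokerage 236.81 + duty 68583.74 = 79176.64
Landed cost = invoice 459364.84 + 79176.64 = 538541.48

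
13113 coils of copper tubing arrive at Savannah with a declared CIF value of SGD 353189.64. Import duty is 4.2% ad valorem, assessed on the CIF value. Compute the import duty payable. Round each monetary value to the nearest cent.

Import duty = 353189.64 × 4.2% = 14833.96

Import duty: SGD 14833.96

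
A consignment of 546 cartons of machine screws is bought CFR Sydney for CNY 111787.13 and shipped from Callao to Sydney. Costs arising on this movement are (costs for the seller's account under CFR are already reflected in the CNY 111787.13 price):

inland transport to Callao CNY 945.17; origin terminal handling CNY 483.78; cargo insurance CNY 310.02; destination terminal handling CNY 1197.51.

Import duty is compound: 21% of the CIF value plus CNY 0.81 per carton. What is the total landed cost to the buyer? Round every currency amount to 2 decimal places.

Total landed cost: CNY 137277.32

CFR: the seller pays costs through ocean freight to the destination port, but not insurance.
Already in the invoice (seller's account under CFR): inland to port, origin terminal — exclude.
CIF value = CFR price + insurance = 111787.13 + 310.02 = 112097.15
Ad valorem component: 112097.15 × 21% = 23540.40
Specific component: 546 × 0.81 = 442.26
Import duty = 23540.40 + 442.26 = 23982.66
Buyer bears: insurance 310.02 + destination terminal 1197.51 + duty 23982.66 = 25490.19
Landed cost = invoice 111787.13 + 25490.19 = 137277.32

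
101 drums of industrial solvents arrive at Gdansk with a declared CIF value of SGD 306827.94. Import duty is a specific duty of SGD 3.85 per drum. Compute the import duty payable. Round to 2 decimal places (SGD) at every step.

Import duty: SGD 388.85

Import duty = 101 × 3.85 = 388.85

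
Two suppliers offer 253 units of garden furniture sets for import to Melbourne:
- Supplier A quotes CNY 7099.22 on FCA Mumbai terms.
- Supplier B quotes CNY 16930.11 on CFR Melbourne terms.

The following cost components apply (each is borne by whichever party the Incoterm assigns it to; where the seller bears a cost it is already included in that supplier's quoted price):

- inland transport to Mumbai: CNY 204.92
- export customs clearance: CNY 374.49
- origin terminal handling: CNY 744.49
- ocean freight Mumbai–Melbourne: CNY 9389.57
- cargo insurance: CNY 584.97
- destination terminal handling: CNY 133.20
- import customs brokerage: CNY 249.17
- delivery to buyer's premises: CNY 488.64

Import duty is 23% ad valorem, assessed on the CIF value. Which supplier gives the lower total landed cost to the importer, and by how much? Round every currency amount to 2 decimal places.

Supplier B is cheaper by CNY 372.90

Supplier A (FCA):
CIF value = FCA price + origin terminal + freight + insurance = 7099.22 + 744.49 + 9389.57 + 584.97 = 17818.25
Import duty = 17818.25 × 23% = 4098.20
Buyer bears (A): 744.49 + 9389.57 + 584.97 + 133.20 + 249.17 + 488.64 = 11590.04
Landed cost (A) = invoice 7099.22 + 11590.04 + duty 4098.20 = 22787.46
Supplier B (CFR):
CIF value = CFR price + insurance = 16930.11 + 584.97 = 17515.08
Import duty = 17515.08 × 23% = 4028.47
Buyer bears (B): 584.97 + 133.20 + 249.17 + 488.64 = 1455.98
Landed cost (B) = invoice 16930.11 + 1455.98 + duty 4028.47 = 22414.56
Difference = |22787.46 − 22414.56| = 372.90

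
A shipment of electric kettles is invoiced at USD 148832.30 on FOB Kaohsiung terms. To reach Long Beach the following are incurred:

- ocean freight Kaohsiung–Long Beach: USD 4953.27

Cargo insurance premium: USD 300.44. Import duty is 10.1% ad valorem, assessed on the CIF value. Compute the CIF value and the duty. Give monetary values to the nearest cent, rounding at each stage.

CIF value: USD 154086.01; import duty: USD 15562.69

CIF = FOB price + freight + insurance
CIF = 148832.30 + 4953.27 + 300.44 = 154086.01
Import duty = 154086.01 × 10.1% = 15562.69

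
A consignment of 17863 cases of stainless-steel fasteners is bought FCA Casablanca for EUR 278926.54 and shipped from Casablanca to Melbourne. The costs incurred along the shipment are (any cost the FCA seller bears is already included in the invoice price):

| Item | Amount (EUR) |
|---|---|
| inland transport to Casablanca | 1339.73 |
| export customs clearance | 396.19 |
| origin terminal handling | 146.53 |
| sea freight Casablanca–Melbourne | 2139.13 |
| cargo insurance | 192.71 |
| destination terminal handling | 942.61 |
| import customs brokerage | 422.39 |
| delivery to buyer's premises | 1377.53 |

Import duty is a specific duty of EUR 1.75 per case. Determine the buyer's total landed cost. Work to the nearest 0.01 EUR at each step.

FCA: the seller delivers export-cleared goods to the carrier; the buyer bears costs from that point.
Already in the invoice (seller's account under FCA): inland to port, export clearance — exclude.
CIF value = FCA price + origin terminal + freight + insurance = 278926.54 + 146.53 + 2139.13 + 192.71 = 281404.91
Import duty = 17863 × 1.75 = 31260.25
Buyer bears: origin terminal 146.53 + freight 2139.13 + insurance 192.71 + destination terminal 942.61 + brokerage 422.39 + delivery 1377.53 + duty 31260.25 = 36481.15
Landed cost = invoice 278926.54 + 36481.15 = 315407.69

Total landed cost: EUR 315407.69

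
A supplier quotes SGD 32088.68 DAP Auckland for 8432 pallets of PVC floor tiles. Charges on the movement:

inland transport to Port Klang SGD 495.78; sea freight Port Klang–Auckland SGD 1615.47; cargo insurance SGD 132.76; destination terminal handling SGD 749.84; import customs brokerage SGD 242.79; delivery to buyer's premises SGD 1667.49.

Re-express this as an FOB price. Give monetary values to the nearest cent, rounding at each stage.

FOB price: SGD 27923.12

Not relevant to the conversion: inland to port — on the seller under both DAP and FOB; already in the DAP price and stays in the FOB price. brokerage — on the buyer under both terms; not part of either seller's price.
From DAP to FOB, the seller no longer bears: freight, insurance, destination terminal, delivery.
FOB price = 32088.68 − 1615.47 − 132.76 − 749.84 − 1667.49 = 27923.12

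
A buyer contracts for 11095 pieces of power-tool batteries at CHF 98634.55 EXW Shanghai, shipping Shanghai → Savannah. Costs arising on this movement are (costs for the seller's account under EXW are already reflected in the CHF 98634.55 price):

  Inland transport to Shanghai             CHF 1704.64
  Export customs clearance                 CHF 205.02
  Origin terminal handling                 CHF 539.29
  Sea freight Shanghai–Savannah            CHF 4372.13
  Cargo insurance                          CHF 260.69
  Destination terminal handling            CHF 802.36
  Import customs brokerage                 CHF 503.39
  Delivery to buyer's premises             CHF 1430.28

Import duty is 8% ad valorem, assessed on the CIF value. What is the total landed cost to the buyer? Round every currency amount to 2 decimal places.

EXW: the seller makes goods available at their premises; the buyer bears all onward costs.
CIF value = EXW price + inland to port + export clearance + origin terminal + freight + insurance = 98634.55 + 1704.64 + 205.02 + 539.29 + 4372.13 + 260.69 = 105716.32
Import duty = 105716.32 × 8% = 8457.31
Buyer bears: inland to port 1704.64 + export clearance 205.02 + origin terminal 539.29 + freight 4372.13 + insurance 260.69 + destination terminal 802.36 + brokerage 503.39 + delivery 1430.28 + duty 8457.31 = 18275.11
Landed cost = invoice 98634.55 + 18275.11 = 116909.66

Total landed cost: CHF 116909.66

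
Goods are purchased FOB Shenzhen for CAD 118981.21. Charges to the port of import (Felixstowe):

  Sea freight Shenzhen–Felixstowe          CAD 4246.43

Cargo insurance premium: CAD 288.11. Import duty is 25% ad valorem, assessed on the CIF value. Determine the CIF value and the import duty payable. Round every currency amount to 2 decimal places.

CIF = FOB price + freight + insurance
CIF = 118981.21 + 4246.43 + 288.11 = 123515.75
Import duty = 123515.75 × 25% = 30878.94

CIF value: CAD 123515.75; import duty: CAD 30878.94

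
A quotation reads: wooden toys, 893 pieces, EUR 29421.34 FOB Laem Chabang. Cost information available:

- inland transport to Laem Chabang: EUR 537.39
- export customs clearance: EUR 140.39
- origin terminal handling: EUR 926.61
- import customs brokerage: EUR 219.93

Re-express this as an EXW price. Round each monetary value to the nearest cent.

EXW price: EUR 27816.95

Not relevant to the conversion: brokerage — on the buyer under both terms; not part of either seller's price.
From FOB to EXW, the seller no longer bears: inland to port, export clearance, origin terminal.
EXW price = 29421.34 − 537.39 − 140.39 − 926.61 = 27816.95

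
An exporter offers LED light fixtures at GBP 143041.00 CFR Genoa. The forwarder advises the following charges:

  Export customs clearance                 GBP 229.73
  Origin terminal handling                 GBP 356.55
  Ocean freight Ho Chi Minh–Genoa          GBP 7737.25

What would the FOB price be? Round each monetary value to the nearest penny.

FOB price: GBP 135303.75

Not relevant to the conversion: export clearance, origin terminal — on the seller under both CFR and FOB; already in the CFR price and stays in the FOB price.
From CFR to FOB, the seller no longer bears: freight.
FOB price = 143041.00 − 7737.25 = 135303.75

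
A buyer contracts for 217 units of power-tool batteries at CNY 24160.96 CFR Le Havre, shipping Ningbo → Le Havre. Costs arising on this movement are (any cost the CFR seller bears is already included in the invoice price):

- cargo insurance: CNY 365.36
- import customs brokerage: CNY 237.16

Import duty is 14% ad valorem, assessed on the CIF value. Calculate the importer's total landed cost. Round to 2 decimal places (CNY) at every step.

CFR: the seller pays costs through ocean freight to the destination port, but not insurance.
CIF value = CFR price + insurance = 24160.96 + 365.36 = 24526.32
Import duty = 24526.32 × 14% = 3433.68
Buyer bears: insurance 365.36 + brokerage 237.16 + duty 3433.68 = 4036.20
Landed cost = invoice 24160.96 + 4036.20 = 28197.16

Total landed cost: CNY 28197.16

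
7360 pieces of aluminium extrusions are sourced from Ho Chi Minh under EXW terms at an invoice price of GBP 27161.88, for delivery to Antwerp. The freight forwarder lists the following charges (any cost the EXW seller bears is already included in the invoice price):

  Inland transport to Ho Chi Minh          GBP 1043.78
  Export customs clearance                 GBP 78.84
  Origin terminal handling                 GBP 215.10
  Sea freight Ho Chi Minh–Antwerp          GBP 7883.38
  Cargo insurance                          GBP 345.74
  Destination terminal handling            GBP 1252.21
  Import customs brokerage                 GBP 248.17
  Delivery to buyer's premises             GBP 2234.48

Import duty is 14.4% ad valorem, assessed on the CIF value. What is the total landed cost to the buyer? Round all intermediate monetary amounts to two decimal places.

Total landed cost: GBP 45752.52

EXW: the seller makes goods available at their premises; the buyer bears all onward costs.
CIF value = EXW price + inland to port + export clearance + origin terminal + freight + insurance = 27161.88 + 1043.78 + 78.84 + 215.10 + 7883.38 + 345.74 = 36728.72
Import duty = 36728.72 × 14.4% = 5288.94
Buyer bears: inland to port 1043.78 + export clearance 78.84 + origin terminal 215.10 + freight 7883.38 + insurance 345.74 + destination terminal 1252.21 + brokerage 248.17 + delivery 2234.48 + duty 5288.94 = 18590.64
Landed cost = invoice 27161.88 + 18590.64 = 45752.52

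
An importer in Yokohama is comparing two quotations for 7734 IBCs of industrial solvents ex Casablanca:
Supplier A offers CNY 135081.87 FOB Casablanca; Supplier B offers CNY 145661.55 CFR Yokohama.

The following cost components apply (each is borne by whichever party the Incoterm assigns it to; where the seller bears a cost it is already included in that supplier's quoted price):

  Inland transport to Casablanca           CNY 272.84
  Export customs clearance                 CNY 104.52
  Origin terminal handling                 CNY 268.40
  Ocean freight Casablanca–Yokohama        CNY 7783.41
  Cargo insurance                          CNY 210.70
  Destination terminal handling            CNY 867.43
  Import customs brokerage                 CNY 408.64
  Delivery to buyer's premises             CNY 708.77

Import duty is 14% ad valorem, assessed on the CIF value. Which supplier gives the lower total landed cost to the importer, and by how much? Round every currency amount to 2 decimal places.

Supplier A is cheaper by CNY 3187.75

Supplier A (FOB):
CIF value = FOB price + freight + insurance = 135081.87 + 7783.41 + 210.70 = 143075.98
Import duty = 143075.98 × 14% = 20030.64
Buyer bears (A): 7783.41 + 210.70 + 867.43 + 408.64 + 708.77 = 9978.95
Landed cost (A) = invoice 135081.87 + 9978.95 + duty 20030.64 = 165091.46
Supplier B (CFR):
CIF value = CFR price + insurance = 145661.55 + 210.70 = 145872.25
Import duty = 145872.25 × 14% = 20422.12
Buyer bears (B): 210.70 + 867.43 + 408.64 + 708.77 = 2195.54
Landed cost (B) = invoice 145661.55 + 2195.54 + duty 20422.12 = 168279.21
Difference = |165091.46 − 168279.21| = 3187.75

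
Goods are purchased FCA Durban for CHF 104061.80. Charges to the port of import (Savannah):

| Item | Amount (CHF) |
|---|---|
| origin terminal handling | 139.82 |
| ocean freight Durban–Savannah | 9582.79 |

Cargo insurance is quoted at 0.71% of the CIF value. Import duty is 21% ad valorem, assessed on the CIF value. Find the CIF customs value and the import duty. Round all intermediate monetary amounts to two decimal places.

CIF value: CHF 114598.06; import duty: CHF 24065.59

Let C be the CIF value. C = FCA price + pre-shipment costs + freight + 0.71% × C
C − 0.71% × C = 104061.80 + 139.82 + 9582.79
0.9929 × C = 113784.41
C = 113784.41 / 0.9929 = 114598.06
Insurance premium = 0.71% × 114598.06 = 813.65
Import duty = 114598.06 × 21% = 24065.59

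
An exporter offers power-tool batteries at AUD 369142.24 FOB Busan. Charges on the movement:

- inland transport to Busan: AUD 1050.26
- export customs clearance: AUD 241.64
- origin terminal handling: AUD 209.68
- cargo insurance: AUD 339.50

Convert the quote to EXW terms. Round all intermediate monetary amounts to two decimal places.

EXW price: AUD 367640.66

Not relevant to the conversion: insurance — on the buyer under both terms; not part of either seller's price.
From FOB to EXW, the seller no longer bears: inland to port, export clearance, origin terminal.
EXW price = 369142.24 − 1050.26 − 241.64 − 209.68 = 367640.66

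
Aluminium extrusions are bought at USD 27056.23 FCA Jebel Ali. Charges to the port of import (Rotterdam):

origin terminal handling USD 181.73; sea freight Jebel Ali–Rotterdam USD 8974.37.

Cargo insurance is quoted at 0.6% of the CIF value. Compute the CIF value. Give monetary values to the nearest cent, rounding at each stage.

Let C be the CIF value. C = FCA price + pre-shipment costs + freight + 0.6% × C
C − 0.6% × C = 27056.23 + 181.73 + 8974.37
0.994 × C = 36212.33
C = 36212.33 / 0.994 = 36430.92
Insurance premium = 0.6% × 36430.92 = 218.59

CIF value: USD 36430.92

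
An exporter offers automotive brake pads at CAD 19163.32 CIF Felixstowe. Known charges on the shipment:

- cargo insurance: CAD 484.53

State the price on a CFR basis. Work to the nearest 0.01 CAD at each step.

From CIF to CFR, the seller no longer bears: insurance.
CFR price = 19163.32 − 484.53 = 18678.79

CFR price: CAD 18678.79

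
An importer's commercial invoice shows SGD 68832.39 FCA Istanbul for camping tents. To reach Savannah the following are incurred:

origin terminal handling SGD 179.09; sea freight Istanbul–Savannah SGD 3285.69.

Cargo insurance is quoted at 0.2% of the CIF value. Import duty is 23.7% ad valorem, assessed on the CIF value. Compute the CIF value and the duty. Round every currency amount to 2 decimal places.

Let C be the CIF value. C = FCA price + pre-shipment costs + freight + 0.2% × C
C − 0.2% × C = 68832.39 + 179.09 + 3285.69
0.998 × C = 72297.17
C = 72297.17 / 0.998 = 72442.05
Insurance premium = 0.2% × 72442.05 = 144.88
Import duty = 72442.05 × 23.7% = 17168.77

CIF value: SGD 72442.05; import duty: SGD 17168.77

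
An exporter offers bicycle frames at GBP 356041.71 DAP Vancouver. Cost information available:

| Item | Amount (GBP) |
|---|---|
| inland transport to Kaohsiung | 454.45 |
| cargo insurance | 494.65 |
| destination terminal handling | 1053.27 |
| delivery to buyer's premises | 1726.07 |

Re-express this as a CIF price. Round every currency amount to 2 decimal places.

CIF price: GBP 353262.37

Not relevant to the conversion: inland to port, insurance — on the seller under both DAP and CIF; already in the DAP price and stays in the CIF price.
From DAP to CIF, the seller no longer bears: destination terminal, delivery.
CIF price = 356041.71 − 1053.27 − 1726.07 = 353262.37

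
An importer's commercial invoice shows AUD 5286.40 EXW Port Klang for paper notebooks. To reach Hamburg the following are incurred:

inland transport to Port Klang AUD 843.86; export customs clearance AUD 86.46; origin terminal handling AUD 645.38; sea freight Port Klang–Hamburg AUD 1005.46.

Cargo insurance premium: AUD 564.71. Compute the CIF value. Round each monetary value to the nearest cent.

CIF value: AUD 8432.27

CIF = EXW price + pre-shipment costs + freight + insurance
CIF = 5286.40 + 843.86 + 86.46 + 645.38 + 1005.46 + 564.71 = 8432.27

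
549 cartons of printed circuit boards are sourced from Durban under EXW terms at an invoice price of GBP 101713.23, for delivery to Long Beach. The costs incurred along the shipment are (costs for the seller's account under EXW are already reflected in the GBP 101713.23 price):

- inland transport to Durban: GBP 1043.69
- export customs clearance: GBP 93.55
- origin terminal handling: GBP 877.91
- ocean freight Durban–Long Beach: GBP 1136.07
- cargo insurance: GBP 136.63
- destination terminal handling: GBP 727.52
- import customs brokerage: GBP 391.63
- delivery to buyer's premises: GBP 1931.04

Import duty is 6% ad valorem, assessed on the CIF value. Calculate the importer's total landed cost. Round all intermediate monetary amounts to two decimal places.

Total landed cost: GBP 114351.33

EXW: the seller makes goods available at their premises; the buyer bears all onward costs.
CIF value = EXW price + inland to port + export clearance + origin terminal + freight + insurance = 101713.23 + 1043.69 + 93.55 + 877.91 + 1136.07 + 136.63 = 105001.08
Import duty = 105001.08 × 6% = 6300.06
Buyer bears: inland to port 1043.69 + export clearance 93.55 + origin terminal 877.91 + freight 1136.07 + insurance 136.63 + destination terminal 727.52 + brokerage 391.63 + delivery 1931.04 + duty 6300.06 = 12638.10
Landed cost = invoice 101713.23 + 12638.10 = 114351.33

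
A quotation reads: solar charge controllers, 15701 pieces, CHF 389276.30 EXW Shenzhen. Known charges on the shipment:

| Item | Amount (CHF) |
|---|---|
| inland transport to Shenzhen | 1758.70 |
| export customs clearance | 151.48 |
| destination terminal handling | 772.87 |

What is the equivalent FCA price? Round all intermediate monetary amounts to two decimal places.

FCA price: CHF 391186.48

Not relevant to the conversion: destination terminal — on the buyer under both terms; not part of either seller's price.
From EXW to FCA, the seller additionally bears: inland to port, export clearance.
FCA price = 389276.30 + 1758.70 + 151.48 = 391186.48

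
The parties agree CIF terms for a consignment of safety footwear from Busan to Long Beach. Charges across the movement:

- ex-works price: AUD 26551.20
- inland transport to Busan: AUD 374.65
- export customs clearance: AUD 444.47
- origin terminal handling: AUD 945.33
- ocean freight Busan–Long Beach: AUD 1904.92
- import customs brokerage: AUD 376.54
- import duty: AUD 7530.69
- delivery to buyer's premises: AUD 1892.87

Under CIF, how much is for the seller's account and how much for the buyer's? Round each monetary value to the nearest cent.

CIF: the seller pays costs through ocean freight and marine insurance to the destination port.
Seller's account: goods 26551.20 + inland to port 374.65 + export clearance 444.47 + origin terminal 945.33 + freight 1904.92 = 30220.57
Buyer's account: brokerage 376.54 + duty 7530.69 + delivery 1892.87 = 9800.10

Seller: AUD 30220.57; buyer: AUD 9800.10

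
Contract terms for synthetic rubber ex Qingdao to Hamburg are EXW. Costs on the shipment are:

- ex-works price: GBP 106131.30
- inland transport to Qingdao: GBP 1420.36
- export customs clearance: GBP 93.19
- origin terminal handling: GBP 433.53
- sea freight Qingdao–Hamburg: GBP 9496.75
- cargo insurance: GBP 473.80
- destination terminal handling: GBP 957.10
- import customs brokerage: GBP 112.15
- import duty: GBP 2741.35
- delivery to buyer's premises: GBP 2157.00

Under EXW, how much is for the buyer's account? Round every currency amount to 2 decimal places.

Buyer's account: GBP 17885.23

EXW: the seller makes goods available at their premises; the buyer bears all onward costs.
Seller's account: goods 106131.30 = 106131.30
Buyer's account: inland to port 1420.36 + export clearance 93.19 + origin terminal 433.53 + freight 9496.75 + insurance 473.80 + destination terminal 957.10 + brokerage 112.15 + duty 2741.35 + delivery 2157.00 = 17885.23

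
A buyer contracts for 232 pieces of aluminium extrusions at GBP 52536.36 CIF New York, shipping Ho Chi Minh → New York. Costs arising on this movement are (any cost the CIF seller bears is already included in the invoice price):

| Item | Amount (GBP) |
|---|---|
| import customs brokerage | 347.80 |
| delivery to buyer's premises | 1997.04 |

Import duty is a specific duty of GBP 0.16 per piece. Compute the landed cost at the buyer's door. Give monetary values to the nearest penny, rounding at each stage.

CIF: the seller pays costs through ocean freight and marine insurance to the destination port.
The CIF price already equals the CIF value: 52536.36
Import duty = 232 × 0.16 = 37.12
Buyer bears: brokerage 347.80 + delivery 1997.04 + duty 37.12 = 2381.96
Landed cost = invoice 52536.36 + 2381.96 = 54918.32

Total landed cost: GBP 54918.32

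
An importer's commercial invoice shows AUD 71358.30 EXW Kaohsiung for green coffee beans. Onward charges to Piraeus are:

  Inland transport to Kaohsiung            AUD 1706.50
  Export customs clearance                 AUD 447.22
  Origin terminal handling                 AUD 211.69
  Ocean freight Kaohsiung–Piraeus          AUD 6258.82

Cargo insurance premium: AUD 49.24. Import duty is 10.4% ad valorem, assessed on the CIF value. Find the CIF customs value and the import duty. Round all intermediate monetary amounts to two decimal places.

CIF value: AUD 80031.77; import duty: AUD 8323.30

CIF = EXW price + pre-shipment costs + freight + insurance
CIF = 71358.30 + 1706.50 + 447.22 + 211.69 + 6258.82 + 49.24 = 80031.77
Import duty = 80031.77 × 10.4% = 8323.30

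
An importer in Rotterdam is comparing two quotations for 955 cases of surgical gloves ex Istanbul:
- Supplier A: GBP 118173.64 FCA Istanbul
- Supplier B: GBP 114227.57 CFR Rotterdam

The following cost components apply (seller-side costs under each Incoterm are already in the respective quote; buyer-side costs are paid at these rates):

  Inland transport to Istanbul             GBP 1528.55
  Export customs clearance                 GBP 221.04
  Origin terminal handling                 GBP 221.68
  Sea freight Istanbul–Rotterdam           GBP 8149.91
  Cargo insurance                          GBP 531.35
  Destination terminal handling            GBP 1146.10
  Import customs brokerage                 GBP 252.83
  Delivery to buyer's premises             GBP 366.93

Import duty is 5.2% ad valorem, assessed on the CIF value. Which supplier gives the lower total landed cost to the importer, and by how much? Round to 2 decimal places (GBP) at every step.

Supplier A (FCA):
CIF value = FCA price + origin terminal + freight + insurance = 118173.64 + 221.68 + 8149.91 + 531.35 = 127076.58
Import duty = 127076.58 × 5.2% = 6607.98
Buyer bears (A): 221.68 + 8149.91 + 531.35 + 1146.10 + 252.83 + 366.93 = 10668.80
Landed cost (A) = invoice 118173.64 + 10668.80 + duty 6607.98 = 135450.42
Supplier B (CFR):
CIF value = CFR price + insurance = 114227.57 + 531.35 = 114758.92
Import duty = 114758.92 × 5.2% = 5967.46
Buyer bears (B): 531.35 + 1146.10 + 252.83 + 366.93 = 2297.21
Landed cost (B) = invoice 114227.57 + 2297.21 + duty 5967.46 = 122492.24
Difference = |135450.42 − 122492.24| = 12958.18

Supplier B is cheaper by GBP 12958.18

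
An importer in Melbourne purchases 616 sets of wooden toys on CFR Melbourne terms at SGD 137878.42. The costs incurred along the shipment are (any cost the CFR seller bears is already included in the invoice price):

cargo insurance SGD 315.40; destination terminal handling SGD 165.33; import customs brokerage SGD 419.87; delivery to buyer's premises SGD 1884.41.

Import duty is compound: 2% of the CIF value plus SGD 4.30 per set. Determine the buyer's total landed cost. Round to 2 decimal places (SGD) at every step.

CFR: the seller pays costs through ocean freight to the destination port, but not insurance.
CIF value = CFR price + insurance = 137878.42 + 315.40 = 138193.82
Ad valorem component: 138193.82 × 2% = 2763.88
Specific component: 616 × 4.30 = 2648.80
Import duty = 2763.88 + 2648.80 = 5412.68
Buyer bears: insurance 315.40 + destination terminal 165.33 + brokerage 419.87 + delivery 1884.41 + duty 5412.68 = 8197.69
Landed cost = invoice 137878.42 + 8197.69 = 146076.11

Total landed cost: SGD 146076.11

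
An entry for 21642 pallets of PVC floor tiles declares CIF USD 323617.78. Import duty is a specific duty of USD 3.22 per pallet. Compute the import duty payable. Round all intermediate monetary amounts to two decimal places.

Import duty: USD 69687.24

Import duty = 21642 × 3.22 = 69687.24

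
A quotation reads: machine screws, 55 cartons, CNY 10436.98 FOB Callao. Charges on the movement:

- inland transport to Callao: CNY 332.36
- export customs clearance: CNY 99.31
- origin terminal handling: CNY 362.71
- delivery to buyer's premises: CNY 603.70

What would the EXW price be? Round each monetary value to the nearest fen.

Not relevant to the conversion: delivery — on the buyer under both terms; not part of either seller's price.
From FOB to EXW, the seller no longer bears: inland to port, export clearance, origin terminal.
EXW price = 10436.98 − 332.36 − 99.31 − 362.71 = 9642.60

EXW price: CNY 9642.60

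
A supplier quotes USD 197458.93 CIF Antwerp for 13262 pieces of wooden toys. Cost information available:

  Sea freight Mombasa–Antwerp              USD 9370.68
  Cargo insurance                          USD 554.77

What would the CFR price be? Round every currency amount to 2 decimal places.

CFR price: USD 196904.16

Not relevant to the conversion: freight — on the seller under both CIF and CFR; already in the CIF price and stays in the CFR price.
From CIF to CFR, the seller no longer bears: insurance.
CFR price = 197458.93 − 554.77 = 196904.16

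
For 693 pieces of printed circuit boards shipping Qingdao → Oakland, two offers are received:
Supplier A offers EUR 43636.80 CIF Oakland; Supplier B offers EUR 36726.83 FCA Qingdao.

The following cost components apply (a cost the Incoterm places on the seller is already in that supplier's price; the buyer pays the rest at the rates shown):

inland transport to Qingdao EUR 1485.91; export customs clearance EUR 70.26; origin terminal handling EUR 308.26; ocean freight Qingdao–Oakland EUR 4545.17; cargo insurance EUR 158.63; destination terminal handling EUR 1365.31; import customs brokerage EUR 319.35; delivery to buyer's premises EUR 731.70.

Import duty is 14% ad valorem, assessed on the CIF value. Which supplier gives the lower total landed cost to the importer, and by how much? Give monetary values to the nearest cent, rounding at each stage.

Supplier A (CIF):
The CIF price already equals the CIF value: 43636.80
Import duty = 43636.80 × 14% = 6109.15
Buyer bears (A): 1365.31 + 319.35 + 731.70 = 2416.36
Landed cost (A) = invoice 43636.80 + 2416.36 + duty 6109.15 = 52162.31
Supplier B (FCA):
CIF value = FCA price + origin terminal + freight + insurance = 36726.83 + 308.26 + 4545.17 + 158.63 = 41738.89
Import duty = 41738.89 × 14% = 5843.44
Buyer bears (B): 308.26 + 4545.17 + 158.63 + 1365.31 + 319.35 + 731.70 = 7428.42
Landed cost (B) = invoice 36726.83 + 7428.42 + duty 5843.44 = 49998.69
Difference = |52162.31 − 49998.69| = 2163.62

Supplier B is cheaper by EUR 2163.62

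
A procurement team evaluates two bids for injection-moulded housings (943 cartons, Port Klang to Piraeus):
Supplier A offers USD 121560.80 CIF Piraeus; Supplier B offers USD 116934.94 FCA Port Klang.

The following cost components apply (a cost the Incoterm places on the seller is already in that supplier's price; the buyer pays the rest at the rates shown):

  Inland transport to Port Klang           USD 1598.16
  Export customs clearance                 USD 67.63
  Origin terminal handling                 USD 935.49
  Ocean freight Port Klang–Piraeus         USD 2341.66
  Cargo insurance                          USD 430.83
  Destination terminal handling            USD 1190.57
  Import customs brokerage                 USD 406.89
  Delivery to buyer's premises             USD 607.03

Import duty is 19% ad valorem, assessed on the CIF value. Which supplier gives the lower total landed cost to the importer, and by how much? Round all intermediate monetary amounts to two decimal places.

Supplier B is cheaper by USD 1092.28

Supplier A (CIF):
The CIF price already equals the CIF value: 121560.80
Import duty = 121560.80 × 19% = 23096.55
Buyer bears (A): 1190.57 + 406.89 + 607.03 = 2204.49
Landed cost (A) = invoice 121560.80 + 2204.49 + duty 23096.55 = 146861.84
Supplier B (FCA):
CIF value = FCA price + origin terminal + freight + insurance = 116934.94 + 935.49 + 2341.66 + 430.83 = 120642.92
Import duty = 120642.92 × 19% = 22922.15
Buyer bears (B): 935.49 + 2341.66 + 430.83 + 1190.57 + 406.89 + 607.03 = 5912.47
Landed cost (B) = invoice 116934.94 + 5912.47 + duty 22922.15 = 145769.56
Difference = |146861.84 − 145769.56| = 1092.28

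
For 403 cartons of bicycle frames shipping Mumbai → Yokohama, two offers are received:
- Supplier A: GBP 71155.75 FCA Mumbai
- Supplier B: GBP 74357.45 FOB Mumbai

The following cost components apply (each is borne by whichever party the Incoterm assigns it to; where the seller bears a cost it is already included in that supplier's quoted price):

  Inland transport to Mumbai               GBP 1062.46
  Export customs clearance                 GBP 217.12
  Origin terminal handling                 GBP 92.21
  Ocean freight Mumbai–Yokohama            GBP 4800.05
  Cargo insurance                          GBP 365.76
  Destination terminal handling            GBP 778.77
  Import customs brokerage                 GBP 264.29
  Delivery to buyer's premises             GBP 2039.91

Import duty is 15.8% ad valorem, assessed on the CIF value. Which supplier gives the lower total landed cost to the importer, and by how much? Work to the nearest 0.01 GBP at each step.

Supplier A is cheaper by GBP 3600.79

Supplier A (FCA):
CIF value = FCA price + origin terminal + freight + insurance = 71155.75 + 92.21 + 4800.05 + 365.76 = 76413.77
Import duty = 76413.77 × 15.8% = 12073.38
Buyer bears (A): 92.21 + 4800.05 + 365.76 + 778.77 + 264.29 + 2039.91 = 8340.99
Landed cost (A) = invoice 71155.75 + 8340.99 + duty 12073.38 = 91570.12
Supplier B (FOB):
CIF value = FOB price + freight + insurance = 74357.45 + 4800.05 + 365.76 = 79523.26
Import duty = 79523.26 × 15.8% = 12564.68
Buyer bears (B): 4800.05 + 365.76 + 778.77 + 264.29 + 2039.91 = 8248.78
Landed cost (B) = invoice 74357.45 + 8248.78 + duty 12564.68 = 95170.91
Difference = |91570.12 − 95170.91| = 3600.79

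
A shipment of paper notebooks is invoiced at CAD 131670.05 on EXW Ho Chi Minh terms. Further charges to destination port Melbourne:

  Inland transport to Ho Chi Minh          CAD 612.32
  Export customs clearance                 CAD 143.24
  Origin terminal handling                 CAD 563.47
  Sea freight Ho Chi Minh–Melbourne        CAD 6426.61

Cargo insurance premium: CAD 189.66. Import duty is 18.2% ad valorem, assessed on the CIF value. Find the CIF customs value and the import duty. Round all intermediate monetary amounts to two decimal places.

CIF value: CAD 139605.35; import duty: CAD 25408.17

CIF = EXW price + pre-shipment costs + freight + insurance
CIF = 131670.05 + 612.32 + 143.24 + 563.47 + 6426.61 + 189.66 = 139605.35
Import duty = 139605.35 × 18.2% = 25408.17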